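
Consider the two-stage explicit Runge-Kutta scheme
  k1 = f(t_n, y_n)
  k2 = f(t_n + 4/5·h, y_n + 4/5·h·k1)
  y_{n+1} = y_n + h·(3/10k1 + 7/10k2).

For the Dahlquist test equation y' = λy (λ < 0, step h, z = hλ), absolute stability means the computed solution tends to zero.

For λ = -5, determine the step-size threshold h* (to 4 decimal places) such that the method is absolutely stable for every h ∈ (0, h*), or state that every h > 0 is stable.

On y'=λy, z=hλ:
  k1=λy_n ⇒ h·k1=z·y_n;  k2=λ(1+4/5z)y_n ⇒ h·k2=z(1+4/5z)y_n
  y_{n+1}/y_n = 1 + 3/10z + 7/10z(1+4/5z) = 1 + z + 14/25z²
  Hence R(z) = 1 + z + 14/25z².

Solve |R(x)|<1 on ℝ⁻.
x=-1.06: |R|=0.5692
R=1: x+14/25x²=0 ⇒ x=−25/14=-1.7857; min R=1−1/(4·14/25)=0.5536>−1
Confirm numerically:
  x=-1.360: |R|=0.67578 <1
  x=-1.266: |R|=0.63154 <1
  x=-1.250: |R|=0.62500 <1
  x=-2.344: |R|=1.73283 >1
  x=-1.963: |R|=1.19489 >1
  x=-1.912: |R|=1.13522 >1
Interval (-1.7857, 0).

(-1.7857,0); λ=-5 ⇒ h* = (25/14)/5 = 0.3571.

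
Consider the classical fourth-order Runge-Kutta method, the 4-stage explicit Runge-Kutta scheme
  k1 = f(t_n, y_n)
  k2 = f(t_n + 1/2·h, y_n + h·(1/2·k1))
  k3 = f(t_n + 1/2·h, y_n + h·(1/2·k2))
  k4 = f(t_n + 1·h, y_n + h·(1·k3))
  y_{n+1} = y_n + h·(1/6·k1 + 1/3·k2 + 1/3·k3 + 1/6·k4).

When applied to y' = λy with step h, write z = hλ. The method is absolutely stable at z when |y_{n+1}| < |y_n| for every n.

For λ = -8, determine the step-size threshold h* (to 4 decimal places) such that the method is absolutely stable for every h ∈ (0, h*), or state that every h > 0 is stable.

Test eqn y'=λy, z=hλ:
  order 4, 4-stage ⇒ R(z)=1+z+z^2/2+z^3/6+z^4/24
  (e.g. R(-1.79)=0.28392, |R|=0.28392)

Solve |R(x)|<1 on ℝ⁻.
x=-1.79: |R|=0.2839
|R(-3.06)|=1.4996 |R(-2)|=0.3333 |R(-1.16)|=0.3281
Bisect:
  x_lo=-3.2633 |R|=1.9944  x_hi=-0.2148 |R|=0.8067
  mid=-1.73906 |R|=0.27763 →hi
  mid=-2.50116 |R|=0.64957 →hi
  mid=-2.88221 |R|=1.15623 →lo
  mid=-2.69168 |R|=0.86780 →hi
  mid=-2.78695 |R|=1.00250 →lo
  mid=-2.73932 |R|=0.93286 →hi
  mid=-2.76313 |R|=0.96710 →hi
  mid=-2.77504 |R|=0.98465 →hi
  mid=-2.78099 |R|=0.99354 →hi
  mid=-2.78397 |R|=0.99801 →hi
  ...
  [-2.78546,-2.78527] ⇒ x*=-2.7853
So |R|<1 on (-2.7853, 0).

(-2.7853,0); λ=-8 ⇒ h* = 0.3482.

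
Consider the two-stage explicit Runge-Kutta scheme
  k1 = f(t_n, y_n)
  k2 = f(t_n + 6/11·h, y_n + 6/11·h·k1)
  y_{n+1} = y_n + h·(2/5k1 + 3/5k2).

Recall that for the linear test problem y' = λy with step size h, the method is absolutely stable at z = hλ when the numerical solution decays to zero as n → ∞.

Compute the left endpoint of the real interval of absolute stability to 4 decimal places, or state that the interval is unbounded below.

With y'=λy (z=hλ):
  k1=λy_n ⇒ h·k1=z·y_n;  k2=λ(1+6/11z)y_n ⇒ h·k2=z(1+6/11z)y_n
  y_{n+1}/y_n = 1 + 2/5z + 3/5z(1+6/11z) = 1 + z + 18/55z²
  Hence R(z) = 1 + z + 18/55z².

Find x<0 with |R(x)|<1.
x=-1.41: |R|=0.2407
R=1: x+18/55x²=0 ⇒ x=−55/18=-3.0556; min R=1−1/(4·18/55)=0.2361>−1
Confirm numerically:
  x=-2.861: |R|=0.81783 <1
  x=-2.591: |R|=0.60607 <1
  x=-2.374: |R|=0.47047 <1
  x=-3.614: |R|=1.66051 >1
  x=-3.191: |R|=1.14145 >1
  x=-3.139: |R|=1.08572 >1
Stable set (-3.0556, 0).

left endpoint -3.0556.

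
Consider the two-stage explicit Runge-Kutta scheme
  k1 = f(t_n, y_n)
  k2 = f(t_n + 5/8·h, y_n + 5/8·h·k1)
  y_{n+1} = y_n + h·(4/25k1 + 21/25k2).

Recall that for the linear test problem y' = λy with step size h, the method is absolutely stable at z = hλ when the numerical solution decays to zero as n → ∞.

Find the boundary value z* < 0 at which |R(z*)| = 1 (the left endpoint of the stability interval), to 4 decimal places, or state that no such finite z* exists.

Test eqn y'=λy, z=hλ:
  k1=λy_n ⇒ h·k1=z·y_n;  k2=λ(1+5/8z)y_n ⇒ h·k2=z(1+5/8z)y_n
  y_{n+1}/y_n = 1 + 4/25z + 21/25z(1+5/8z) = 1 + z + 21/40z²
  Hence R(z) = 1 + z + 21/40z².

Need |R(x)|<1, x<0.
x=-0.52: |R|=0.6220
R=1: x+21/40x²=0 ⇒ x=−40/21=-1.9048; min R=1−1/(4·21/40)=0.5238>−1
Confirm numerically:
  x=-1.726: |R|=0.83801 <1
  x=-1.032: |R|=0.52714 <1
  x=-0.926: |R|=0.52417 <1
  x=-2.047: |R|=1.15286 >1
  x=-1.960: |R|=1.05684 >1
So |R|<1 on (-1.9048, 0).

left endpoint -1.9048.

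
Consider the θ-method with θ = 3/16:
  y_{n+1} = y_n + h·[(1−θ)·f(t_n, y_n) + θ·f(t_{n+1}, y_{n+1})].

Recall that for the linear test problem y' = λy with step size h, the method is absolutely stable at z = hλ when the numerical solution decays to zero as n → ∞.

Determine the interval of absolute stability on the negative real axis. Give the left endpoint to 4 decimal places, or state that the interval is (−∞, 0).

(-3.2000, 0).

Set f=λy, z=hλ:
  y_{n+1} = y_n + z·[13/16·y_n + 3/16·y_{n+1}] ⇒ (1 − 3/16z)y_{n+1} = (1 + 13/16z)y_n
  so R(z) = (1 + 13/16z)/(1 − 3/16z).

Find x<0 with |R(x)|<1.
x=-1.55: |R|=0.2010
R=−1: 1+13/16x = −1+3/16x ⇒ -5/8x=2 ⇒ x=2/(-5/8)=-3.2000
Confirm numerically:
  x=-2.867: |R|=0.86464 <1
  x=-2.671: |R|=0.77970 <1
  x=-2.363: |R|=0.63749 <1
  x=-3.738: |R|=1.19769 >1
  x=-3.586: |R|=1.14426 >1
  x=-3.524: |R|=1.12193 >1
Interval (-3.2000, 0).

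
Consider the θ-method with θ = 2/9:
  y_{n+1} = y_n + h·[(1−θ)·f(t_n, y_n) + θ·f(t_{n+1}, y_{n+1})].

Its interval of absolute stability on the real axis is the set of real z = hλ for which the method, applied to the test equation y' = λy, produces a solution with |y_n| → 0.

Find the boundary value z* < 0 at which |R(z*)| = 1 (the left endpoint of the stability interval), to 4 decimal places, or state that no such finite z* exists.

left endpoint -3.6000.

Set f=λy, z=hλ:
  y_{n+1} = y_n + z·[7/9·y_n + 2/9·y_{n+1}] ⇒ (1 − 2/9z)y_{n+1} = (1 + 7/9z)y_n
  Hence R(z) = (1 + 7/9z)/(1 − 2/9z).

Need |R(x)|<1, x<0.
x=-0.76: |R|=0.3498
R=−1: 1+7/9x = −1+2/9x ⇒ -5/9x=2 ⇒ x=2/(-5/9)=-3.6000
Confirm numerically:
  x=-3.553: |R|=0.98541 <1
  x=-1.872: |R|=0.32203 <1
  x=-1.477: |R|=0.11201 <1
  x=-3.879: |R|=1.08324 >1
  x=-3.738: |R|=1.04188 >1
So |R|<1 on (-3.6000, 0).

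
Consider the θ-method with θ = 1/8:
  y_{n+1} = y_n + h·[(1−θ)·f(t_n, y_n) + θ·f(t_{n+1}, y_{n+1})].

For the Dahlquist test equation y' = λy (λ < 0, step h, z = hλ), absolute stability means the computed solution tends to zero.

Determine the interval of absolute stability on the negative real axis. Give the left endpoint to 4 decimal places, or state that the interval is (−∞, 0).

(-2.6667, 0).

With y'=λy (z=hλ):
  y_{n+1} = y_n + z·[7/8·y_n + 1/8·y_{n+1}] ⇒ (1 − 1/8z)y_{n+1} = (1 + 7/8z)y_n
  Hence R(z) = (1 + 7/8z)/(1 − 1/8z).

Boundary: |R(x)|=1, x<0.
x=-1.03: |R|=0.0875
R=−1: 1+7/8x = −1+1/8x ⇒ -3/4x=2 ⇒ x=2/(-3/4)=-2.6667
Confirm numerically:
  x=-2.121: |R|=0.67651 <1
  x=-2.051: |R|=0.63247 <1
  x=-1.899: |R|=0.53470 <1
  x=-1.798: |R|=0.46805 <1
  x=-3.175: |R|=1.27293 >1
  x=-3.140: |R|=1.25494 >1
  x=-3.050: |R|=1.20814 >1
Stable set (-2.6667, 0).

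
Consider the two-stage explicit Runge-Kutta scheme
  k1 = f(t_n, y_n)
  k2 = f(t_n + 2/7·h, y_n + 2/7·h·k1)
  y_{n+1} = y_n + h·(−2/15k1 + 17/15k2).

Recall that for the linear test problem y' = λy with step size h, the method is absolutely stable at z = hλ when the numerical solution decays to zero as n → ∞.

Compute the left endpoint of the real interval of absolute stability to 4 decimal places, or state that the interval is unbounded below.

z* = -3.0882.

Test eqn y'=λy, z=hλ:
  k1=λy_n ⇒ h·k1=z·y_n;  k2=λ(1+2/7z)y_n ⇒ h·k2=z(1+2/7z)y_n
  y_{n+1}/y_n = 1 − 2/15z + 17/15z(1+2/7z) = 1 + z + 34/105z²
  R(z) = 1 + z + 34/105z².

Find x<0 with |R(x)|<1.
x=-1.21: |R|=0.2641
R=1: x+34/105x²=0 ⇒ x=−105/34=-3.0882; min R=1−1/(4·34/105)=0.2279>−1
Confirm numerically:
  x=-2.733: |R|=0.68563 <1
  x=-2.582: |R|=0.57675 <1
  x=-1.558: |R|=0.22800 <1
  x=-1.280: |R|=0.25053 <1
  x=-3.659: |R|=1.67625 >1
  x=-3.314: |R|=1.24227 >1
  x=-3.144: |R|=1.05677 >1
Interval (-3.0882, 0).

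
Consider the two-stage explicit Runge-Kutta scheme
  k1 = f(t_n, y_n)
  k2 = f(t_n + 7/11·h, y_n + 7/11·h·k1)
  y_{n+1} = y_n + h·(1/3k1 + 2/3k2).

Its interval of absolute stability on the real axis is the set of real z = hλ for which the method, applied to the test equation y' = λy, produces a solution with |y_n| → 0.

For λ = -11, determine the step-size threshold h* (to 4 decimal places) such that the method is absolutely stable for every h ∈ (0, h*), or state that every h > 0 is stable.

On y'=λy, z=hλ:
  k1=λy_n ⇒ h·k1=z·y_n;  k2=λ(1+7/11z)y_n ⇒ h·k2=z(1+7/11z)y_n
  y_{n+1}/y_n = 1 + 1/3z + 2/3z(1+7/11z) = 1 + z + 14/33z²
  R(z) = 1 + z + 14/33z².

Need |R(x)|<1, x<0.
x=-0.69: |R|=0.5120
R=1: x+14/33x²=0 ⇒ x=−33/14=-2.3571; min R=1−1/(4·14/33)=0.4107>−1
Confirm numerically:
  x=-1.810: |R|=0.57986 <1
  x=-1.702: |R|=0.52695 <1
  x=-1.332: |R|=0.42070 <1
  x=-1.046: |R|=0.41817 <1
  x=-2.692: |R|=1.38243 >1
  x=-2.476: |R|=1.12485 >1
  x=-2.391: |R|=1.03434 >1
Stable set (-2.3571, 0).

(-2.3571,0); λ=-11 ⇒ h* = (33/14)/11 = 0.2143.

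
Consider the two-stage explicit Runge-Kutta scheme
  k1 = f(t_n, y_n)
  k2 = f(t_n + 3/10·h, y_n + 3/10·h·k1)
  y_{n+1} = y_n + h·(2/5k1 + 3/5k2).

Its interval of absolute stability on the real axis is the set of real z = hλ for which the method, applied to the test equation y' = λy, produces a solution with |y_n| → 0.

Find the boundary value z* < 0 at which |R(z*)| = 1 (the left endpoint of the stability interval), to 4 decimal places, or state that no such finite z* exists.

Set f=λy, z=hλ:
  k1=λy_n ⇒ h·k1=z·y_n;  k2=λ(1+3/10z)y_n ⇒ h·k2=z(1+3/10z)y_n
  y_{n+1}/y_n = 1 + 2/5z + 3/5z(1+3/10z) = 1 + z + 9/50z²
  ⇒ R(z) = 1 + z + 9/50z².

Find x<0 with |R(x)|<1.
x=-1.63: |R|=0.1518
R=1: x+9/50x²=0 ⇒ x=−50/9=-5.5556; min R=1−1/(4·9/50)=-0.3889>−1
Confirm numerically:
  x=-4.238: |R|=0.00508 <1
  x=-3.569: |R|=0.27620 <1
  x=-2.468: |R|=0.37162 <1
  x=-6.115: |R|=1.61578 >1
  x=-5.874: |R|=1.33670 >1
Interval (-5.5556, 0).

z* = -5.5556.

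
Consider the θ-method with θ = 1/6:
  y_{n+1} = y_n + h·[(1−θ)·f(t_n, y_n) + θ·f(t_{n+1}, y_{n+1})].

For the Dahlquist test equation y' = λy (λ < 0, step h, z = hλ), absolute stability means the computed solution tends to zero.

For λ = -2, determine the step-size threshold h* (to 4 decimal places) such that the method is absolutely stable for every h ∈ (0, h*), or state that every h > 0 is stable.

Set f=λy, z=hλ:
  y_{n+1} = y_n + z·[5/6·y_n + 1/6·y_{n+1}] ⇒ (1 − 1/6z)y_{n+1} = (1 + 5/6z)y_n
  so R(z) = (1 + 5/6z)/(1 − 1/6z).

Need |R(x)|<1, x<0.
x=-0.49: |R|=0.5470
R=−1: 1+5/6x = −1+1/6x ⇒ -2/3x=2 ⇒ x=2/(-2/3)=-3.0000
Confirm numerically:
  x=-1.917: |R|=0.45282 <1
  x=-1.447: |R|=0.16584 <1
  x=-1.386: |R|=0.12591 <1
  x=-3.528: |R|=1.22166 >1
  x=-3.375: |R|=1.16000 >1
  x=-3.074: |R|=1.03262 >1
Stable set (-3.0000, 0).

(-3.0000,0); λ=-2 ⇒ h* = (3)/2 = 1.5000.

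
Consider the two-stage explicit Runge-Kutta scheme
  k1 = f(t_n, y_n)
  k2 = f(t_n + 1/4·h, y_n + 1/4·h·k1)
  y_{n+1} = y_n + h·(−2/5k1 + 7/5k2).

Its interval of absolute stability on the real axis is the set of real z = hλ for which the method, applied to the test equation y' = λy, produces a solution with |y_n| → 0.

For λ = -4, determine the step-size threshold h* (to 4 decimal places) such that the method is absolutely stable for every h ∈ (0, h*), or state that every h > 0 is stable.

(-2.8571,0); λ=-4 ⇒ h* = (20/7)/4 = 0.7143.

Test eqn y'=λy, z=hλ:
  k1=λy_n ⇒ h·k1=z·y_n;  k2=λ(1+1/4z)y_n ⇒ h·k2=z(1+1/4z)y_n
  y_{n+1}/y_n = 1 − 2/5z + 7/5z(1+1/4z) = 1 + z + 7/20z²
  Hence R(z) = 1 + z + 7/20z².

Find x<0 with |R(x)|<1.
x=-1.27: |R|=0.2945
R=1: x+7/20x²=0 ⇒ x=−20/7=-2.8571; min R=1−1/(4·7/20)=0.2857>−1
Confirm numerically:
  x=-2.766: |R|=0.91176 <1
  x=-2.712: |R|=0.86223 <1
  x=-1.838: |R|=0.34439 <1
  x=-1.616: |R|=0.29801 <1
  x=-3.230: |R|=1.42151 >1
  x=-3.199: |R|=1.38276 >1
Interval (-2.8571, 0).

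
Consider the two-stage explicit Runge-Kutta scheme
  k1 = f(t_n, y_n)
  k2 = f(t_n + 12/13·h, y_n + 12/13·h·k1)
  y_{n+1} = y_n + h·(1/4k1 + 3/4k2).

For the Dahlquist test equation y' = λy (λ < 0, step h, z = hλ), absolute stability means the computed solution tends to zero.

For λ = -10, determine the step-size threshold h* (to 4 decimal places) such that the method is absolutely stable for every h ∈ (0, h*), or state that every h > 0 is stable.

(-1.4444,0); λ=-10 ⇒ h* = (13/9)/10 = 0.1444.

With y'=λy (z=hλ):
  k1=λy_n ⇒ h·k1=z·y_n;  k2=λ(1+12/13z)y_n ⇒ h·k2=z(1+12/13z)y_n
  y_{n+1}/y_n = 1 + 1/4z + 3/4z(1+12/13z) = 1 + z + 9/13z²
  so R(z) = 1 + z + 9/13z².

Solve |R(x)|<1 on ℝ⁻.
x=-1.01: |R|=0.6962
R=1: x+9/13x²=0 ⇒ x=−13/9=-1.4444; min R=1−1/(4·9/13)=0.6389>−1
Confirm numerically:
  x=-1.214: |R|=0.80632 <1
  x=-0.996: |R|=0.69078 <1
  x=-0.837: |R|=0.64801 <1
  x=-1.860: |R|=1.53511 >1
  x=-1.613: |R|=1.18822 >1
  x=-1.536: |R|=1.09736 >1
So |R|<1 on (-1.4444, 0).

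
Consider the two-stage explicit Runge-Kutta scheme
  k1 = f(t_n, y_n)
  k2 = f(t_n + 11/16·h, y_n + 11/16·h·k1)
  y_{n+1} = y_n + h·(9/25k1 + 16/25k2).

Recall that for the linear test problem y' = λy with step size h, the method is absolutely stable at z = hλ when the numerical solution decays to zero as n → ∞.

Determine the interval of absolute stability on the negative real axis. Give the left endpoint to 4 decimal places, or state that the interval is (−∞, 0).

z∈(-2.2727,0).

Set f=λy, z=hλ:
  k1=λy_n ⇒ h·k1=z·y_n;  k2=λ(1+11/16z)y_n ⇒ h·k2=z(1+11/16z)y_n
  y_{n+1}/y_n = 1 + 9/25z + 16/25z(1+11/16z) = 1 + z + 11/25z²
  R(z) = 1 + z + 11/25z².

Boundary: |R(x)|=1, x<0.
x=-0.79: |R|=0.4846
R=1: x+11/25x²=0 ⇒ x=−25/11=-2.2727; min R=1−1/(4·11/25)=0.4318>−1
Confirm numerically:
  x=-1.631: |R|=0.53947 <1
  x=-1.118: |R|=0.43197 <1
  x=-0.955: |R|=0.44629 <1
  x=-2.839: |R|=1.70737 >1
  x=-2.718: |R|=1.53251 >1
  x=-2.474: |R|=1.21910 >1
So |R|<1 on (-2.2727, 0).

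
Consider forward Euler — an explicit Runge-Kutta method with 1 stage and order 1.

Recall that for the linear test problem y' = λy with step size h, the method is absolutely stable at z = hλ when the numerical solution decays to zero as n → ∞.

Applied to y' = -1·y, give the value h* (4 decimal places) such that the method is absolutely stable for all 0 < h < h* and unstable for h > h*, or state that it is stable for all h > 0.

With y'=λy (z=hλ):
  order 1, 1-stage ⇒ R(z)=1+z
  (e.g. R(-1.77)=-0.77000, |R|=0.77000)

Boundary: |R(x)|=1, x<0.
x=-1.77: |R|=0.7700
|R(-1.63)|=0.6300 |R(-1.11)|=0.1100 |R(-1)|=0.0000
Bisect:
  x_lo=-2.3465 |R|=1.3465  x_hi=-0.3148 |R|=0.6852
  mid=-1.33065 |R|=0.33065 →hi
  mid=-1.83857 |R|=0.83857 →hi
  mid=-2.09252 |R|=1.09252 →lo
  mid=-1.96555 |R|=0.96555 →hi
  mid=-2.02904 |R|=1.02904 →lo
  mid=-1.99729 |R|=0.99729 →hi
  mid=-2.01316 |R|=1.01316 →lo
  mid=-2.00523 |R|=1.00523 →lo
  ...
  [-2.00002,-1.99989] ⇒ x*=-2.0000
Interval (-2.0000, 0).

(-2.0000,0); λ=-1 ⇒ h* = 2.0000.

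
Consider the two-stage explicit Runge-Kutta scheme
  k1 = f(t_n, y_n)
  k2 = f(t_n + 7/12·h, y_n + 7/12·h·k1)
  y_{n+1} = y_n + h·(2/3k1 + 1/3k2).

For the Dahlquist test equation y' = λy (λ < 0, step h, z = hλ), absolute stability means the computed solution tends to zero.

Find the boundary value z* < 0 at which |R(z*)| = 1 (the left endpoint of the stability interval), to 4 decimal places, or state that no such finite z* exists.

z* = -5.1429.

On y'=λy, z=hλ:
  k1=λy_n ⇒ h·k1=z·y_n;  k2=λ(1+7/12z)y_n ⇒ h·k2=z(1+7/12z)y_n
  y_{n+1}/y_n = 1 + 2/3z + 1/3z(1+7/12z) = 1 + z + 7/36z²
  so R(z) = 1 + z + 7/36z².

Boundary: |R(x)|=1, x<0.
x=-1.56: |R|=0.0868
R=1: x+7/36x²=0 ⇒ x=−36/7=-5.1429; min R=1−1/(4·7/36)=-0.2857>−1
Confirm numerically:
  x=-3.982: |R|=0.10117 <1
  x=-3.686: |R|=0.04416 <1
  x=-2.444: |R|=0.28256 <1
  x=-2.165: |R|=0.25360 <1
  x=-5.496: |R|=1.37739 >1
  x=-5.172: |R|=1.02931 >1
Stable set (-5.1429, 0).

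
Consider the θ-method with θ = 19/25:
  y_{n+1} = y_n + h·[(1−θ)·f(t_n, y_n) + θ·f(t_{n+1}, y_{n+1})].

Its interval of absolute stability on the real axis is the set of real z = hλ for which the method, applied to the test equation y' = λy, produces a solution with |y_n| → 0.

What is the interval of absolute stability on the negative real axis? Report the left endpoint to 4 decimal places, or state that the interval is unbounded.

On y'=λy, z=hλ:
  y_{n+1} = y_n + z·[6/25·y_n + 19/25·y_{n+1}] ⇒ (1 − 19/25z)y_{n+1} = (1 + 6/25z)y_n
  ⇒ R(z) = (1 + 6/25z)/(1 − 19/25z).

Find x<0 with |R(x)|<1.
x=-1.79: |R|=0.2417
x=-2: |R|=0.2063
x=-10: |R|=0.1628
x=-100: |R|=0.2987
θ=19/25≥1/2 ⇒ |1+6/25x|<|1−19/25x| ∀x<0 ⇒ unbounded interval.

unbounded; (−∞, 0).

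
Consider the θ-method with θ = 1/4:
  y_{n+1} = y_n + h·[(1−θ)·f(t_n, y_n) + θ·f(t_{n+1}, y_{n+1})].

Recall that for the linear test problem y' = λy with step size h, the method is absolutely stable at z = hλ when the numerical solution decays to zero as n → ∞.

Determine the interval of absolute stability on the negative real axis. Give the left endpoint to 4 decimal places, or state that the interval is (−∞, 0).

(-4.0000, 0).

Set f=λy, z=hλ:
  y_{n+1} = y_n + z·[3/4·y_n + 1/4·y_{n+1}] ⇒ (1 − 1/4z)y_{n+1} = (1 + 3/4z)y_n
  ⇒ R(z) = (1 + 3/4z)/(1 − 1/4z).

Find x<0 with |R(x)|<1.
x=-0.69: |R|=0.4115
R=−1: 1+3/4x = −1+1/4x ⇒ -1/2x=2 ⇒ x=2/(-1/2)=-4.0000
Confirm numerically:
  x=-3.666: |R|=0.91286 <1
  x=-3.332: |R|=0.81779 <1
  x=-2.913: |R|=0.68552 <1
  x=-2.084: |R|=0.37015 <1
  x=-4.481: |R|=1.11343 >1
  x=-4.340: |R|=1.08153 >1
Interval (-4.0000, 0).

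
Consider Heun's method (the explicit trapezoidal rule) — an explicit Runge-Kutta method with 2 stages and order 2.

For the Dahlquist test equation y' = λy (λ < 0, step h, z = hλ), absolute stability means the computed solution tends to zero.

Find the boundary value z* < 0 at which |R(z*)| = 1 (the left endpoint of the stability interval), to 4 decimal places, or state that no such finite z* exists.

With y'=λy (z=hλ):
  order 2, 2-stage ⇒ R(z)=1+z+z^2/2
  (e.g. R(-1)=0.50000, |R|=0.50000)

Need |R(x)|<1, x<0.
x=-1: |R|=0.5000
|R(-1.93)|=0.9325 |R(-1.77)|=0.7964 |R(-1.23)|=0.5264
Bisect:
  x_lo=-2.3049 |R|=1.3514  x_hi=-0.3397 |R|=0.7180
  mid=-1.32230 |R|=0.55194 →hi
  mid=-1.81360 |R|=0.83098 →hi
  mid=-2.05925 |R|=1.06101 →lo
  mid=-1.93643 |R|=0.93845 →hi
  mid=-1.99784 |R|=0.99784 →hi
  mid=-2.02855 |R|=1.02895 →lo
  mid=-2.01319 |R|=1.01328 →lo
  mid=-2.00552 |R|=1.00553 →lo
  ...
  [-2.00000,-1.99988] ⇒ x*=-2.0000
So |R|<1 on (-2.0000, 0).

left endpoint -2.0000.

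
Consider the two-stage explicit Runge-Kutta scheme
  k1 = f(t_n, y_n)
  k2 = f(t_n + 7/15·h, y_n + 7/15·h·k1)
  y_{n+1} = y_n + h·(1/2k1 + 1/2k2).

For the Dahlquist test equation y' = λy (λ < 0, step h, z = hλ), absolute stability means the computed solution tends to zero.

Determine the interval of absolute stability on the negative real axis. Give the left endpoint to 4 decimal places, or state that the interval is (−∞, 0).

On y'=λy, z=hλ:
  k1=λy_n ⇒ h·k1=z·y_n;  k2=λ(1+7/15z)y_n ⇒ h·k2=z(1+7/15z)y_n
  y_{n+1}/y_n = 1 + 1/2z + 1/2z(1+7/15z) = 1 + z + 7/30z²
  so R(z) = 1 + z + 7/30z².

Find x<0 with |R(x)|<1.
x=-1.12: |R|=0.1727
R=1: x+7/30x²=0 ⇒ x=−30/7=-4.2857; min R=1−1/(4·7/30)=-0.0714>−1
Confirm numerically:
  x=-3.548: |R|=0.38927 <1
  x=-2.878: |R|=0.05467 <1
  x=-2.106: |R|=0.07111 <1
  x=-4.809: |R|=1.58718 >1
  x=-4.637: |R|=1.38008 >1
Interval (-4.2857, 0).

(-4.2857, 0).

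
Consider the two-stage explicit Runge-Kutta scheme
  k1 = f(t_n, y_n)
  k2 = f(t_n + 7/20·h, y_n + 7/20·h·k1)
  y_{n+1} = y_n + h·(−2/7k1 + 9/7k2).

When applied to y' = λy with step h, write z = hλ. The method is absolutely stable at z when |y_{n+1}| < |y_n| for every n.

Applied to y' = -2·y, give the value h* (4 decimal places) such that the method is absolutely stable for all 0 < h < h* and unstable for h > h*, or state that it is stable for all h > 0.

Test eqn y'=λy, z=hλ:
  k1=λy_n ⇒ h·k1=z·y_n;  k2=λ(1+7/20z)y_n ⇒ h·k2=z(1+7/20z)y_n
  y_{n+1}/y_n = 1 − 2/7z + 9/7z(1+7/20z) = 1 + z + 9/20z²
  ⇒ R(z) = 1 + z + 9/20z².

Boundary: |R(x)|=1, x<0.
x=-1.38: |R|=0.4770
R=1: x+9/20x²=0 ⇒ x=−20/9=-2.2222; min R=1−1/(4·9/20)=0.4444>−1
Confirm numerically:
  x=-1.856: |R|=0.69413 <1
  x=-1.813: |R|=0.66614 <1
  x=-1.314: |R|=0.46297 <1
  x=-1.063: |R|=0.44549 <1
  x=-2.552: |R|=1.37872 >1
  x=-2.405: |R|=1.19781 >1
So |R|<1 on (-2.2222, 0).

(-2.2222,0); λ=-2 ⇒ h* = (20/9)/2 = 1.1111.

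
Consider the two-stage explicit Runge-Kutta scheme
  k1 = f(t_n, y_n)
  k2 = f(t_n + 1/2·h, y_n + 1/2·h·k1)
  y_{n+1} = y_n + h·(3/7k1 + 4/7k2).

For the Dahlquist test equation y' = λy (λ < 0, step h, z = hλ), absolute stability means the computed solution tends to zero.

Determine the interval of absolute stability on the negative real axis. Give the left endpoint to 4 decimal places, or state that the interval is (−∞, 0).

(-3.5000, 0).

Set f=λy, z=hλ:
  k1=λy_n ⇒ h·k1=z·y_n;  k2=λ(1+1/2z)y_n ⇒ h·k2=z(1+1/2z)y_n
  y_{n+1}/y_n = 1 + 3/7z + 4/7z(1+1/2z) = 1 + z + 2/7z²
  R(z) = 1 + z + 2/7z².

Find x<0 with |R(x)|<1.
x=-1.22: |R|=0.2053
R=1: x+2/7x²=0 ⇒ x=−7/2=-3.5000; min R=1−1/(4·2/7)=0.1250>−1
Confirm numerically:
  x=-2.413: |R|=0.25059 <1
  x=-2.179: |R|=0.17758 <1
  x=-2.074: |R|=0.15499 <1
  x=-1.830: |R|=0.12683 <1
  x=-3.850: |R|=1.38500 >1
  x=-3.744: |R|=1.26101 >1
Interval (-3.5000, 0).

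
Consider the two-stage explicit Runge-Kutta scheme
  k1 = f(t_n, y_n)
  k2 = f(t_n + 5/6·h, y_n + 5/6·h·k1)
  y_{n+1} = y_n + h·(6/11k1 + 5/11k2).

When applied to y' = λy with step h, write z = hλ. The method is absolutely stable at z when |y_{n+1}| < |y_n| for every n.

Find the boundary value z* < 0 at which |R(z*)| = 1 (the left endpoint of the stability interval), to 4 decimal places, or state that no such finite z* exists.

z* = -2.6400.

Set f=λy, z=hλ:
  k1=λy_n ⇒ h·k1=z·y_n;  k2=λ(1+5/6z)y_n ⇒ h·k2=z(1+5/6z)y_n
  y_{n+1}/y_n = 1 + 6/11z + 5/11z(1+5/6z) = 1 + z + 25/66z²
  Hence R(z) = 1 + z + 25/66z².

Find x<0 with |R(x)|<1.
x=-0.63: |R|=0.5203
R=1: x+25/66x²=0 ⇒ x=−66/25=-2.6400; min R=1−1/(4·25/66)=0.3400>−1
Confirm numerically:
  x=-2.343: |R|=0.73641 <1
  x=-1.942: |R|=0.48655 <1
  x=-1.506: |R|=0.35310 <1
  x=-3.048: |R|=1.47105 >1
  x=-2.845: |R|=1.22092 >1
So |R|<1 on (-2.6400, 0).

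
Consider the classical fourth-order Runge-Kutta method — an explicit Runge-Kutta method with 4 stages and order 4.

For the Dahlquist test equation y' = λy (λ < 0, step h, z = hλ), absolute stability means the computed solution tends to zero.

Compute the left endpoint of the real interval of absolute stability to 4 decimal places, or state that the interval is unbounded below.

On y'=λy, z=hλ:
  order 4, 4-stage ⇒ R(z)=1+z+z^2/2+z^3/6+z^4/24
  (e.g. R(-0.46)=0.63144, |R|=0.63144)

Find x<0 with |R(x)|<1.
x=-0.46: |R|=0.6314
|R(-3.13)|=1.6569 |R(-2.45)|=0.6015 |R(-2.01)|=0.3367
Bisect:
  x_lo=-3.2204 |R|=1.8802  x_hi=-0.2095 |R|=0.8110
  mid=-1.71496 |R|=0.27536 →hi
  mid=-2.46768 |R|=0.61763 →hi
  mid=-2.84404 |R|=1.09224 →lo
  mid=-2.65586 |R|=0.82176 →hi
  mid=-2.74995 |R|=0.94801 →hi
  mid=-2.79699 |R|=1.01778 →lo
  mid=-2.77347 |R|=0.98232 →hi
  mid=-2.78523 |R|=0.99991 →hi
  mid=-2.79111 |R|=1.00881 →lo
  mid=-2.78817 |R|=1.00435 →lo
  ...
  [-2.78542,-2.78523] ⇒ x*=-2.7853
So |R|<1 on (-2.7853, 0).

left endpoint -2.7853.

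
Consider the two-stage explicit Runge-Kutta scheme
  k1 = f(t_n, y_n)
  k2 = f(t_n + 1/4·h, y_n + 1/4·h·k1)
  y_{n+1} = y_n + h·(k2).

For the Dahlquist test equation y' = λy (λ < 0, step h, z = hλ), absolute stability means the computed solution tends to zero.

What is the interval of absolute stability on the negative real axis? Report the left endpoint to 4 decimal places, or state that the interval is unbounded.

z∈(-4.0000,0).

Test eqn y'=λy, z=hλ:
  k1=λy_n ⇒ h·k1=z·y_n;  k2=λ(1+1/4z)y_n ⇒ h·k2=z(1+1/4z)y_n
  y_{n+1}/y_n = 1 + z(1+1/4z) = 1 + z + 1/4z²
  so R(z) = 1 + z + 1/4z².

Need |R(x)|<1, x<0.
x=-1.72: |R|=0.0196
R=1: x+1/4x²=0 ⇒ x=−4=-4.0000; min R=1−1/(4·1/4)=0.0000>−1
Confirm numerically:
  x=-3.152: |R|=0.33178 <1
  x=-2.561: |R|=0.07868 <1
  x=-2.203: |R|=0.01030 <1
  x=-4.218: |R|=1.22988 >1
  x=-4.079: |R|=1.08056 >1
Stable set (-4.0000, 0).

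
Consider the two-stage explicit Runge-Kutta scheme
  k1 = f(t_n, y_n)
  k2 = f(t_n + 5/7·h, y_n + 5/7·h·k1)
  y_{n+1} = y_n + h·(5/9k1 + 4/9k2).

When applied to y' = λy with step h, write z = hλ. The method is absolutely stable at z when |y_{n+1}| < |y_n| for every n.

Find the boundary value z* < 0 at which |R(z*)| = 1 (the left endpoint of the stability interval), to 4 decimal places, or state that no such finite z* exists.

z* = -3.1500.

Set f=λy, z=hλ:
  k1=λy_n ⇒ h·k1=z·y_n;  k2=λ(1+5/7z)y_n ⇒ h·k2=z(1+5/7z)y_n
  y_{n+1}/y_n = 1 + 5/9z + 4/9z(1+5/7z) = 1 + z + 20/63z²
  ⇒ R(z) = 1 + z + 20/63z².

Need |R(x)|<1, x<0.
x=-0.57: |R|=0.5331
R=1: x+20/63x²=0 ⇒ x=−63/20=-3.1500; min R=1−1/(4·20/63)=0.2125>−1
Confirm numerically:
  x=-2.126: |R|=0.30888 <1
  x=-1.905: |R|=0.24707 <1
  x=-1.836: |R|=0.23413 <1
  x=-1.607: |R|=0.21283 <1
  x=-3.587: |R|=1.49763 >1
  x=-3.586: |R|=1.49635 >1
  x=-3.212: |R|=1.06322 >1
Interval (-3.1500, 0).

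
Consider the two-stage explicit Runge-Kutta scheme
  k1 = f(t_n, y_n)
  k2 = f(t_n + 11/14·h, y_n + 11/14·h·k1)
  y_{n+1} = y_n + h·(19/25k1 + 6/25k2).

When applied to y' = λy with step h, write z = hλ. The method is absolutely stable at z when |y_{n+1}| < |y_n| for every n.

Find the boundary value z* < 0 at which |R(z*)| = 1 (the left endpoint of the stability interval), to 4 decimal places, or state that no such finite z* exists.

z* = -5.3030.

With y'=λy (z=hλ):
  k1=λy_n ⇒ h·k1=z·y_n;  k2=λ(1+11/14z)y_n ⇒ h·k2=z(1+11/14z)y_n
  y_{n+1}/y_n = 1 + 19/25z + 6/25z(1+11/14z) = 1 + z + 33/175z²
  so R(z) = 1 + z + 33/175z².

Find x<0 with |R(x)|<1.
x=-1.26: |R|=0.0394
R=1: x+33/175x²=0 ⇒ x=−175/33=-5.3030; min R=1−1/(4·33/175)=-0.3258>−1
Confirm numerically:
  x=-5.237: |R|=0.93479 <1
  x=-4.079: |R|=0.05850 <1
  x=-3.473: |R|=0.19850 <1
  x=-3.283: |R|=0.25056 <1
  x=-5.899: |R|=1.66295 >1
  x=-5.735: |R|=1.46716 >1
Stable set (-5.3030, 0).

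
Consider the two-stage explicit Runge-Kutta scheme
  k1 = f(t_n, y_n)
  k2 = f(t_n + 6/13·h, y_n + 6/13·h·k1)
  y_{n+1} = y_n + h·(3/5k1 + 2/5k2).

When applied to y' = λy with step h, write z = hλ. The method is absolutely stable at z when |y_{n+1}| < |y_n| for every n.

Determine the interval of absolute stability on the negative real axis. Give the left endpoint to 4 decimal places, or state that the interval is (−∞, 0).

(-5.4167, 0).

On y'=λy, z=hλ:
  k1=λy_n ⇒ h·k1=z·y_n;  k2=λ(1+6/13z)y_n ⇒ h·k2=z(1+6/13z)y_n
  y_{n+1}/y_n = 1 + 3/5z + 2/5z(1+6/13z) = 1 + z + 12/65z²
  R(z) = 1 + z + 12/65z².

Find x<0 with |R(x)|<1.
x=-1.33: |R|=0.0034
R=1: x+12/65x²=0 ⇒ x=−65/12=-5.4167; min R=1−1/(4·12/65)=-0.3542>−1
Confirm numerically:
  x=-4.691: |R|=0.37155 <1
  x=-4.684: |R|=0.36643 <1
  x=-2.397: |R|=0.33627 <1
  x=-5.935: |R|=1.56793 >1
  x=-5.872: |R|=1.49361 >1
  x=-5.468: |R|=1.05182 >1
Interval (-5.4167, 0).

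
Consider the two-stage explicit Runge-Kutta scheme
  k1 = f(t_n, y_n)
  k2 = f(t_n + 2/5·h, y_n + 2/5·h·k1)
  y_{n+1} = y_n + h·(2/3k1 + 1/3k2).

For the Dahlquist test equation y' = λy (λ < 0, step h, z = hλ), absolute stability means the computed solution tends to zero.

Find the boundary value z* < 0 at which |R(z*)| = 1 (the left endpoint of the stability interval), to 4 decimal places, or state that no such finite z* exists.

z* = -7.5000.

Set f=λy, z=hλ:
  k1=λy_n ⇒ h·k1=z·y_n;  k2=λ(1+2/5z)y_n ⇒ h·k2=z(1+2/5z)y_n
  y_{n+1}/y_n = 1 + 2/3z + 1/3z(1+2/5z) = 1 + z + 2/15z²
  so R(z) = 1 + z + 2/15z².

Need |R(x)|<1, x<0.
x=-1.75: |R|=0.3417
R=1: x+2/15x²=0 ⇒ x=−15/2=-7.5000; min R=1−1/(4·2/15)=-0.8750>−1
Confirm numerically:
  x=-6.058: |R|=0.16475 <1
  x=-4.810: |R|=0.72519 <1
  x=-4.214: |R|=0.84629 <1
  x=-3.769: |R|=0.87495 <1
  x=-7.902: |R|=1.42355 >1
  x=-7.874: |R|=1.39265 >1
  x=-7.597: |R|=1.09825 >1
Interval (-7.5000, 0).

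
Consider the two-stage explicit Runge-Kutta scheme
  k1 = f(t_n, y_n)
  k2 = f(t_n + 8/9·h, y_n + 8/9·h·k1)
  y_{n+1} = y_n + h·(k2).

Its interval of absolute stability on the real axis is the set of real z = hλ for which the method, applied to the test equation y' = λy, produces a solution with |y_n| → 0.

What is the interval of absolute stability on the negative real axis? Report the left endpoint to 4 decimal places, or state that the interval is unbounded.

(-1.1250, 0).

Test eqn y'=λy, z=hλ:
  k1=λy_n ⇒ h·k1=z·y_n;  k2=λ(1+8/9z)y_n ⇒ h·k2=z(1+8/9z)y_n
  y_{n+1}/y_n = 1 + z(1+8/9z) = 1 + z + 8/9z²
  ⇒ R(z) = 1 + z + 8/9z².

Find x<0 with |R(x)|<1.
x=-1.38: |R|=1.3128
R=1: x+8/9x²=0 ⇒ x=−9/8=-1.1250; min R=1−1/(4·8/9)=0.7188>−1
Confirm numerically:
  x=-0.967: |R|=0.86419 <1
  x=-0.534: |R|=0.71947 <1
  x=-0.496: |R|=0.72268 <1
  x=-1.574: |R|=1.62820 >1
  x=-1.526: |R|=1.54393 >1
  x=-1.249: |R|=1.13767 >1
Stable set (-1.1250, 0).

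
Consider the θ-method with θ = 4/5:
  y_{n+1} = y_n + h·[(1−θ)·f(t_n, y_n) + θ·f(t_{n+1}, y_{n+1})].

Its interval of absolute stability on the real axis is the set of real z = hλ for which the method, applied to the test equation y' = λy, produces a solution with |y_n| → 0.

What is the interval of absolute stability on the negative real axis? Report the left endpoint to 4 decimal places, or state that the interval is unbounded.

On y'=λy, z=hλ:
  y_{n+1} = y_n + z·[1/5·y_n + 4/5·y_{n+1}] ⇒ (1 − 4/5z)y_{n+1} = (1 + 1/5z)y_n
  so R(z) = (1 + 1/5z)/(1 − 4/5z).

Solve |R(x)|<1 on ℝ⁻.
x=-1.23: |R|=0.3800
x=-2: |R|=0.2308
x=-10: |R|=0.1111
x=-100: |R|=0.2346
θ=4/5≥1/2 ⇒ |1+1/5x|<|1−4/5x| ∀x<0 ⇒ interval (−∞,0).

interval (−∞, 0).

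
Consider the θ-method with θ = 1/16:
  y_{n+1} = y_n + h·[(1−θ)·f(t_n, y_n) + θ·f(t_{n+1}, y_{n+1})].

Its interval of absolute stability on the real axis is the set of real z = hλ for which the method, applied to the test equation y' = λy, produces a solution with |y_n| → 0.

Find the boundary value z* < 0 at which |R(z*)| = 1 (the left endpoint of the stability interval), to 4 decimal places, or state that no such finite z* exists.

Test eqn y'=λy, z=hλ:
  y_{n+1} = y_n + z·[15/16·y_n + 1/16·y_{n+1}] ⇒ (1 − 1/16z)y_{n+1} = (1 + 15/16z)y_n
  Hence R(z) = (1 + 15/16z)/(1 − 1/16z).

Need |R(x)|<1, x<0.
x=-1.18: |R|=0.0990
R=−1: 1+15/16x = −1+1/16x ⇒ -7/8x=2 ⇒ x=2/(-7/8)=-2.2857
Confirm numerically:
  x=-1.763: |R|=0.58802 <1
  x=-1.593: |R|=0.44876 <1
  x=-0.952: |R|=0.10146 <1
  x=-2.541: |R|=1.19276 >1
  x=-2.521: |R|=1.17785 >1
So |R|<1 on (-2.2857, 0).

left endpoint -2.2857.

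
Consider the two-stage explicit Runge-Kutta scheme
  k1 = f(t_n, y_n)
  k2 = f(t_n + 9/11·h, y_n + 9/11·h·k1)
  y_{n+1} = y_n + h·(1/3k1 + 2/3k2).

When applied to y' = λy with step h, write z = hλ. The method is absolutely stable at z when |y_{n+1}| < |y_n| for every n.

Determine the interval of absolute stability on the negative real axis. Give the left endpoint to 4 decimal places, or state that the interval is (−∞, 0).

Test eqn y'=λy, z=hλ:
  k1=λy_n ⇒ h·k1=z·y_n;  k2=λ(1+9/11z)y_n ⇒ h·k2=z(1+9/11z)y_n
  y_{n+1}/y_n = 1 + 1/3z + 2/3z(1+9/11z) = 1 + z + 6/11z²
  so R(z) = 1 + z + 6/11z².

Find x<0 with |R(x)|<1.
x=-0.85: |R|=0.5441
R=1: x+6/11x²=0 ⇒ x=−11/6=-1.8333; min R=1−1/(4·6/11)=0.5417>−1
Confirm numerically:
  x=-1.572: |R|=0.77592 <1
  x=-1.555: |R|=0.76392 <1
  x=-1.197: |R|=0.58453 <1
  x=-0.984: |R|=0.54414 <1
  x=-2.117: |R|=1.32756 >1
  x=-2.079: |R|=1.27859 >1
  x=-1.947: |R|=1.12071 >1
Stable set (-1.8333, 0).

(-1.8333, 0).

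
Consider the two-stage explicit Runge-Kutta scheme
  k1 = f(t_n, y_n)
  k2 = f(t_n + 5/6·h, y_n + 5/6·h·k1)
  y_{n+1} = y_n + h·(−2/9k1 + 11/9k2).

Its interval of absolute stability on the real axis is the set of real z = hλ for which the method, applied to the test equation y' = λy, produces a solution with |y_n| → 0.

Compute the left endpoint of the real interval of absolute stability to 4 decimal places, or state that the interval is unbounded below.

Set f=λy, z=hλ:
  k1=λy_n ⇒ h·k1=z·y_n;  k2=λ(1+5/6z)y_n ⇒ h·k2=z(1+5/6z)y_n
  y_{n+1}/y_n = 1 − 2/9z + 11/9z(1+5/6z) = 1 + z + 55/54z²
  ⇒ R(z) = 1 + z + 55/54z².

Find x<0 with |R(x)|<1.
x=-0.8: |R|=0.8519
R=1: x+55/54x²=0 ⇒ x=−54/55=-0.9818; min R=1−1/(4·55/54)=0.7545>−1
Confirm numerically:
  x=-0.950: |R|=0.96921 <1
  x=-0.870: |R|=0.90092 <1
  x=-0.826: |R|=0.86891 <1
  x=-0.809: |R|=0.85760 <1
  x=-1.408: |R|=1.61118 >1
  x=-1.218: |R|=1.29300 >1
  x=-1.172: |R|=1.22702 >1
Stable set (-0.9818, 0).

z* = -0.9818.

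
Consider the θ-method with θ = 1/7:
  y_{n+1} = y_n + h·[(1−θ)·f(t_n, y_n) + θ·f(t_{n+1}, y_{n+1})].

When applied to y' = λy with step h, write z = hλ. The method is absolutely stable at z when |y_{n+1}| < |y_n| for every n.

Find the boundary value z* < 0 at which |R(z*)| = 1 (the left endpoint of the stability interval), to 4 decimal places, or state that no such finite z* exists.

z* = -2.8000.

Test eqn y'=λy, z=hλ:
  y_{n+1} = y_n + z·[6/7·y_n + 1/7·y_{n+1}] ⇒ (1 − 1/7z)y_{n+1} = (1 + 6/7z)y_n
  R(z) = (1 + 6/7z)/(1 − 1/7z).

Find x<0 with |R(x)|<1.
x=-0.31: |R|=0.7031
R=−1: 1+6/7x = −1+1/7x ⇒ -5/7x=2 ⇒ x=2/(-5/7)=-2.8000
Confirm numerically:
  x=-2.767: |R|=0.98311 <1
  x=-2.260: |R|=0.70842 <1
  x=-1.572: |R|=0.28371 <1
  x=-1.436: |R|=0.19156 <1
  x=-3.172: |R|=1.18285 >1
  x=-3.139: |R|=1.16718 >1
  x=-3.038: |R|=1.11855 >1
Interval (-2.8000, 0).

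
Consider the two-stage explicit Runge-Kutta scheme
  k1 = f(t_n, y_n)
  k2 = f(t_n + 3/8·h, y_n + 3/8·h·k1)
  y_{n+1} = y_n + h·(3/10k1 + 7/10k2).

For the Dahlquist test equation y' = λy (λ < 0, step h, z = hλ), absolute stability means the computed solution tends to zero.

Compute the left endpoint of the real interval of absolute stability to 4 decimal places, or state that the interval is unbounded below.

left endpoint -3.8095.

Set f=λy, z=hλ:
  k1=λy_n ⇒ h·k1=z·y_n;  k2=λ(1+3/8z)y_n ⇒ h·k2=z(1+3/8z)y_n
  y_{n+1}/y_n = 1 + 3/10z + 7/10z(1+3/8z) = 1 + z + 21/80z²
  ⇒ R(z) = 1 + z + 21/80z².

Need |R(x)|<1, x<0.
x=-1.68: |R|=0.0609
R=1: x+21/80x²=0 ⇒ x=−80/21=-3.8095; min R=1−1/(4·21/80)=0.0476>−1
Confirm numerically:
  x=-3.713: |R|=0.90592 <1
  x=-3.048: |R|=0.39070 <1
  x=-2.986: |R|=0.35450 <1
  x=-2.293: |R|=0.08719 <1
  x=-4.232: |R|=1.46933 >1
  x=-4.055: |R|=1.26129 >1
Interval (-3.8095, 0).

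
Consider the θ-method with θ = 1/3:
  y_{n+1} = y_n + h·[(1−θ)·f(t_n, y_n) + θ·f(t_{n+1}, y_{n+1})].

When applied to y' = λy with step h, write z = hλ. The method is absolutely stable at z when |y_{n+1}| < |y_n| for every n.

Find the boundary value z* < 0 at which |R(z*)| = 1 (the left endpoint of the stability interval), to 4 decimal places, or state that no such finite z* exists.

z* = -6.0000.

Test eqn y'=λy, z=hλ:
  y_{n+1} = y_n + z·[2/3·y_n + 1/3·y_{n+1}] ⇒ (1 − 1/3z)y_{n+1} = (1 + 2/3z)y_n
  R(z) = (1 + 2/3z)/(1 − 1/3z).

Find x<0 with |R(x)|<1.
x=-0.53: |R|=0.5496
R=−1: 1+2/3x = −1+1/3x ⇒ -1/3x=2 ⇒ x=2/(-1/3)=-6.0000
Confirm numerically:
  x=-3.709: |R|=0.65852 <1
  x=-3.475: |R|=0.61004 <1
  x=-2.658: |R|=0.40933 <1
  x=-2.589: |R|=0.38969 <1
  x=-6.509: |R|=1.05353 >1
  x=-6.092: |R|=1.01012 >1
So |R|<1 on (-6.0000, 0).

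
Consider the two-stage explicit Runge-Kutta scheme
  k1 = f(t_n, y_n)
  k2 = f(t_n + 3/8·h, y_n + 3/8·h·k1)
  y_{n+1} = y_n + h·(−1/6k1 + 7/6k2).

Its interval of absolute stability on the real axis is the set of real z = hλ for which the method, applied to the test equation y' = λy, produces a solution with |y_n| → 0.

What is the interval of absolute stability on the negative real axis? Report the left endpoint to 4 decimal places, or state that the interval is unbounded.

z∈(-2.2857,0).

On y'=λy, z=hλ:
  k1=λy_n ⇒ h·k1=z·y_n;  k2=λ(1+3/8z)y_n ⇒ h·k2=z(1+3/8z)y_n
  y_{n+1}/y_n = 1 − 1/6z + 7/6z(1+3/8z) = 1 + z + 7/16z²
  ⇒ R(z) = 1 + z + 7/16z².

Need |R(x)|<1, x<0.
x=-1.52: |R|=0.4908
R=1: x+7/16x²=0 ⇒ x=−16/7=-2.2857; min R=1−1/(4·7/16)=0.4286>−1
Confirm numerically:
  x=-2.154: |R|=0.87588 <1
  x=-2.041: |R|=0.78149 <1
  x=-1.009: |R|=0.43641 <1
  x=-2.554: |R|=1.29978 >1
  x=-2.466: |R|=1.19451 >1
  x=-2.396: |R|=1.11561 >1
Interval (-2.2857, 0).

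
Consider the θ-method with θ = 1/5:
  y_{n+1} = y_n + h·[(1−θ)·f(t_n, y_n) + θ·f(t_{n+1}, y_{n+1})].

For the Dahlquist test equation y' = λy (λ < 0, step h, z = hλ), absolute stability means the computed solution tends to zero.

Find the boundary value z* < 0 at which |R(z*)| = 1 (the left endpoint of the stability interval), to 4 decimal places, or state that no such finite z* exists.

On y'=λy, z=hλ:
  y_{n+1} = y_n + z·[4/5·y_n + 1/5·y_{n+1}] ⇒ (1 − 1/5z)y_{n+1} = (1 + 4/5z)y_n
  so R(z) = (1 + 4/5z)/(1 − 1/5z).

Solve |R(x)|<1 on ℝ⁻.
x=-1.8: |R|=0.3235
R=−1: 1+4/5x = −1+1/5x ⇒ -3/5x=2 ⇒ x=2/(-3/5)=-3.3333
Confirm numerically:
  x=-3.266: |R|=0.97556 <1
  x=-2.261: |R|=0.55695 <1
  x=-1.993: |R|=0.42500 <1
  x=-1.964: |R|=0.41011 <1
  x=-3.419: |R|=1.03053 >1
  x=-3.385: |R|=1.01849 >1
Interval (-3.3333, 0).

z* = -3.3333.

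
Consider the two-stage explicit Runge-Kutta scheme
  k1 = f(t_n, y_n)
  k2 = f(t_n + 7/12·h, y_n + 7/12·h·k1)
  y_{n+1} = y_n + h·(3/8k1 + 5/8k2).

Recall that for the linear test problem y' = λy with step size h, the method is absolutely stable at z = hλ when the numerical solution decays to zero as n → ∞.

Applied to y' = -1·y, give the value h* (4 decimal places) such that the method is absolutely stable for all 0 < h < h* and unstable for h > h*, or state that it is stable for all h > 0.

With y'=λy (z=hλ):
  k1=λy_n ⇒ h·k1=z·y_n;  k2=λ(1+7/12z)y_n ⇒ h·k2=z(1+7/12z)y_n
  y_{n+1}/y_n = 1 + 3/8z + 5/8z(1+7/12z) = 1 + z + 35/96z²
  Hence R(z) = 1 + z + 35/96z².

Find x<0 with |R(x)|<1.
x=-1.14: |R|=0.3338
R=1: x+35/96x²=0 ⇒ x=−96/35=-2.7429; min R=1−1/(4·35/96)=0.3143>−1
Confirm numerically:
  x=-2.487: |R|=0.76801 <1
  x=-2.375: |R|=0.68148 <1
  x=-1.365: |R|=0.31430 <1
  x=-1.243: |R|=0.32030 <1
  x=-3.152: |R|=1.47017 >1
  x=-2.875: |R|=1.13851 >1
  x=-2.783: |R|=1.04073 >1
Interval (-2.7429, 0).

(-2.7429,0); λ=-1 ⇒ h* = (96/35)/1 = 2.7429.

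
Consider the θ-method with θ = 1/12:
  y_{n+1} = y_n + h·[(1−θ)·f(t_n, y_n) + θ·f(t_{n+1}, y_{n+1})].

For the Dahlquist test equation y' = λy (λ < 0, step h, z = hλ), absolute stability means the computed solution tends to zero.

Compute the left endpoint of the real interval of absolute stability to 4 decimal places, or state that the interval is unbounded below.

Test eqn y'=λy, z=hλ:
  y_{n+1} = y_n + z·[11/12·y_n + 1/12·y_{n+1}] ⇒ (1 − 1/12z)y_{n+1} = (1 + 11/12z)y_n
  R(z) = (1 + 11/12z)/(1 − 1/12z).

Need |R(x)|<1, x<0.
x=-0.76: |R|=0.2853
R=−1: 1+11/12x = −1+1/12x ⇒ -5/6x=2 ⇒ x=2/(-5/6)=-2.4000
Confirm numerically:
  x=-1.751: |R|=0.52803 <1
  x=-1.706: |R|=0.49365 <1
  x=-1.234: |R|=0.11894 <1
  x=-2.558: |R|=1.10853 >1
  x=-2.533: |R|=1.09152 >1
Interval (-2.4000, 0).

left endpoint -2.4000.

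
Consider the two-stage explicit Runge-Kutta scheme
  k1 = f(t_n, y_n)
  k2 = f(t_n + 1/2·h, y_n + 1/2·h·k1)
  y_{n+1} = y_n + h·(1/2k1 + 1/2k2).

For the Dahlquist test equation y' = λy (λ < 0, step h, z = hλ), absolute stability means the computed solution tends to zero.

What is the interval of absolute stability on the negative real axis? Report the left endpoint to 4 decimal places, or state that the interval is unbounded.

z∈(-4.0000,0).

On y'=λy, z=hλ:
  k1=λy_n ⇒ h·k1=z·y_n;  k2=λ(1+1/2z)y_n ⇒ h·k2=z(1+1/2z)y_n
  y_{n+1}/y_n = 1 + 1/2z + 1/2z(1+1/2z) = 1 + z + 1/4z²
  so R(z) = 1 + z + 1/4z².

Need |R(x)|<1, x<0.
x=-1.35: |R|=0.1056
R=1: x+1/4x²=0 ⇒ x=−4=-4.0000; min R=1−1/(4·1/4)=0.0000>−1
Confirm numerically:
  x=-3.253: |R|=0.39250 <1
  x=-3.204: |R|=0.36240 <1
  x=-3.134: |R|=0.32149 <1
  x=-4.485: |R|=1.54381 >1
  x=-4.248: |R|=1.26338 >1
  x=-4.087: |R|=1.08889 >1
So |R|<1 on (-4.0000, 0).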